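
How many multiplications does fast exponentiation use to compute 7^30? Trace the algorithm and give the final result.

Computing 7^30 by squaring (build up from 7^1; each line after the first costs one multiplication):

7^1 = 7
7^2 = (7^1)^2 = 7^2 = 49
7^3 = 7 * 7^2 = 7 * 49 = 343
7^6 = (7^3)^2 = 343^2 = 117649
7^7 = 7 * 7^6 = 7 * 117649 = 823543
7^14 = (7^7)^2 = 823543^2 = 678223072849
7^15 = 7 * 7^14 = 7 * 678223072849 = 4747561509943
7^30 = (7^15)^2 = 4747561509943^2 = 22539340290692258087863249

Result: 22539340290692258087863249
Multiplications needed: 7 (7 lines after 7^1)

7^30 = 22539340290692258087863249. Using exponentiation by squaring, this requires 7 multiplications. The key idea: if the exponent is even, square the half-power; if odd, multiply by the base once.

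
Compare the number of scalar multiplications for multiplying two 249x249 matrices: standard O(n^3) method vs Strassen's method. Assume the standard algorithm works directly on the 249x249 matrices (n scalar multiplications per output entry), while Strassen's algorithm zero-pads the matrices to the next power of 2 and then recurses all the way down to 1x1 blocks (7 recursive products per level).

Matrix multiplication for 249x249 matrices:

Strassen's algorithm requires power-of-2 dimensions. Pad 249x249 to 256x256 (next power of 2).

Standard algorithm: 249^3 = 15438249 multiplications
Strassen's algorithm: 7^(log2(256)) = 7^8 = 5764801 multiplications
Savings: 15438249 - 5764801 = 9673448 multiplications

Standard: 15438249 multiplications (249^3). Strassen: 5764801 multiplications (7^8, after padding to 256x256). Strassen reduces 8 recursive multiplications to 7 at each level.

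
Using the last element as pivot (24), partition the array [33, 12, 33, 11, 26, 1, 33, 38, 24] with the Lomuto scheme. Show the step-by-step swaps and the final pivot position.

Lomuto partition with pivot = 24:

Initial array: [33, 12, 33, 11, 26, 1, 33, 38, 24]

arr[0]=33 > 24: no swap
arr[1]=12 <= 24: swap with position 0, array becomes [12, 33, 33, 11, 26, 1, 33, 38, 24]
arr[2]=33 > 24: no swap
arr[3]=11 <= 24: swap with position 1, array becomes [12, 11, 33, 33, 26, 1, 33, 38, 24]
arr[4]=26 > 24: no swap
arr[5]=1 <= 24: swap with position 2, array becomes [12, 11, 1, 33, 26, 33, 33, 38, 24]
arr[6]=33 > 24: no swap
arr[7]=38 > 24: no swap

Place pivot at position 3: [12, 11, 1, 24, 26, 33, 33, 38, 33]
Pivot position: 3

After partitioning with pivot 24, the array becomes [12, 11, 1, 24, 26, 33, 33, 38, 33]. The pivot is placed at index 3. All elements to the left of the pivot are <= 24, and all elements to the right are > 24.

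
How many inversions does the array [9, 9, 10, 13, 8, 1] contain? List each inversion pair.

Finding inversions in [9, 9, 10, 13, 8, 1]:

(0, 4): arr[0]=9 > arr[4]=8
(0, 5): arr[0]=9 > arr[5]=1
(1, 4): arr[1]=9 > arr[4]=8
(1, 5): arr[1]=9 > arr[5]=1
(2, 4): arr[2]=10 > arr[4]=8
(2, 5): arr[2]=10 > arr[5]=1
(3, 4): arr[3]=13 > arr[4]=8
(3, 5): arr[3]=13 > arr[5]=1
(4, 5): arr[4]=8 > arr[5]=1

Total inversions: 9

The array has 9 inversion(s): (0,4), (0,5), (1,4), (1,5), (2,4), (2,5), (3,4), (3,5), (4,5). Each pair (i,j) satisfies i < j and arr[i] > arr[j].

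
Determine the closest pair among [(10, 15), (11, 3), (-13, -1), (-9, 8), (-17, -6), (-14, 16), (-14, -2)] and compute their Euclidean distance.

Computing all pairwise distances among 7 points:

d((10, 15), (11, 3)) = 12.0416
d((10, 15), (-13, -1)) = 28.0179
d((10, 15), (-9, 8)) = 20.2485
d((10, 15), (-17, -6)) = 34.2053
d((10, 15), (-14, 16)) = 24.0208
d((10, 15), (-14, -2)) = 29.4109
d((11, 3), (-13, -1)) = 24.3311
d((11, 3), (-9, 8)) = 20.6155
d((11, 3), (-17, -6)) = 29.4109
d((11, 3), (-14, 16)) = 28.178
d((11, 3), (-14, -2)) = 25.4951
d((-13, -1), (-9, 8)) = 9.8489
d((-13, -1), (-17, -6)) = 6.4031
d((-13, -1), (-14, 16)) = 17.0294
d((-13, -1), (-14, -2)) = 1.4142 <-- minimum
d((-9, 8), (-17, -6)) = 16.1245
d((-9, 8), (-14, 16)) = 9.434
d((-9, 8), (-14, -2)) = 11.1803
d((-17, -6), (-14, 16)) = 22.2036
d((-17, -6), (-14, -2)) = 5.0
d((-14, 16), (-14, -2)) = 18.0

Closest pair: (-13, -1) and (-14, -2) with distance 1.4142

The closest pair is (-13, -1) and (-14, -2) with Euclidean distance 1.4142. For 7 points, brute-force pairwise comparison is shown above. For large n, the divide-and-conquer algorithm (sort by x, recurse on halves, check the dividing strip) achieves O(n log n).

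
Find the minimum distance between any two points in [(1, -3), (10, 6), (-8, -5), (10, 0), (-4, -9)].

Computing all pairwise distances among 5 points:

d((1, -3), (10, 6)) = 12.7279
d((1, -3), (-8, -5)) = 9.2195
d((1, -3), (10, 0)) = 9.4868
d((1, -3), (-4, -9)) = 7.8102
d((10, 6), (-8, -5)) = 21.095
d((10, 6), (10, 0)) = 6.0
d((10, 6), (-4, -9)) = 20.5183
d((-8, -5), (10, 0)) = 18.6815
d((-8, -5), (-4, -9)) = 5.6569 <-- minimum
d((10, 0), (-4, -9)) = 16.6433

Closest pair: (-8, -5) and (-4, -9) with distance 5.6569

The closest pair is (-8, -5) and (-4, -9) with Euclidean distance 5.6569. For 5 points, brute-force pairwise comparison is shown above. For large n, the divide-and-conquer algorithm (sort by x, recurse on halves, check the dividing strip) achieves O(n log n).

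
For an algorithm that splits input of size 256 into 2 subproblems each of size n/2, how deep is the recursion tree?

For divide and conquer with division factor 2:

Problem sizes at each level:
Level 0: 256
Level 1: 128
Level 2: 64
Level 3: 32
Level 4: 16
Level 5: 8
Level 6: 4
Level 7: 2
Level 8: 1

The root is level 0 and the size-1 base case is level 8 (the tree spans levels 0 through 8, i.e. 9 levels counting the root), so the depth is the number of divisions: log_2(256) = 8

The recursion tree depth is log_2(256) = 8. At each level, the problem size is divided by 2, so it takes 8 divisions to reduce to a base case of size 1. The algorithm makes 2 recursive calls at each level.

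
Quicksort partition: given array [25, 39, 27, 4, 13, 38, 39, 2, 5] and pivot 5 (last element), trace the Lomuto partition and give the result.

Lomuto partition with pivot = 5:

Initial array: [25, 39, 27, 4, 13, 38, 39, 2, 5]

arr[0]=25 > 5: no swap
arr[1]=39 > 5: no swap
arr[2]=27 > 5: no swap
arr[3]=4 <= 5: swap with position 0, array becomes [4, 39, 27, 25, 13, 38, 39, 2, 5]
arr[4]=13 > 5: no swap
arr[5]=38 > 5: no swap
arr[6]=39 > 5: no swap
arr[7]=2 <= 5: swap with position 1, array becomes [4, 2, 27, 25, 13, 38, 39, 39, 5]

Place pivot at position 2: [4, 2, 5, 25, 13, 38, 39, 39, 27]
Pivot position: 2

After partitioning with pivot 5, the array becomes [4, 2, 5, 25, 13, 38, 39, 39, 27]. The pivot is placed at index 2. All elements to the left of the pivot are <= 5, and all elements to the right are > 5.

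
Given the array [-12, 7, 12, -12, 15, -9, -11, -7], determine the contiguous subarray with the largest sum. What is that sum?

Using Kadane's algorithm on [-12, 7, 12, -12, 15, -9, -11, -7]:

Scanning through the array:
Position 1 (value 7): max_ending_here = 7, max_so_far = 7
Position 2 (value 12): max_ending_here = 19, max_so_far = 19
Position 3 (value -12): max_ending_here = 7, max_so_far = 19
Position 4 (value 15): max_ending_here = 22, max_so_far = 22
Position 5 (value -9): max_ending_here = 13, max_so_far = 22
Position 6 (value -11): max_ending_here = 2, max_so_far = 22
Position 7 (value -7): max_ending_here = -5, max_so_far = 22

Maximum subarray: [7, 12, -12, 15]
Maximum sum: 22

The maximum subarray is [7, 12, -12, 15] with sum 22. This subarray runs from index 1 to index 4.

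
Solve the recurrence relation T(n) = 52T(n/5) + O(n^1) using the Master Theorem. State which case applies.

Master Theorem for T(n) = 52T(n/5) + O(n^1):

a = 52, b = 5, c = 1
log_b(a) = log_5(52) = 2.4550

Case 1: c = 1 < log_5(52) = 2.4550
T(n) = O(n^(log_5 52))

For T(n) = 52T(n/5) + O(n^1): log_5(52) = 2.4550. This is Case 1 of the Master Theorem (c < log_b(a), work dominated by leaves), giving O(n^(log_5 52)).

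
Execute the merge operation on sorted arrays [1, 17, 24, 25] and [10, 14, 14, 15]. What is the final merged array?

Merging process:

Compare 1 vs 10: take 1 from left. Merged: [1]
Compare 17 vs 10: take 10 from right. Merged: [1, 10]
Compare 17 vs 14: take 14 from right. Merged: [1, 10, 14]
Compare 17 vs 14: take 14 from right. Merged: [1, 10, 14, 14]
Compare 17 vs 15: take 15 from right. Merged: [1, 10, 14, 14, 15]
Append remaining from left: [17, 24, 25]. Merged: [1, 10, 14, 14, 15, 17, 24, 25]

Final merged array: [1, 10, 14, 14, 15, 17, 24, 25]
Total comparisons: 5

The merged array is [1, 10, 14, 14, 15, 17, 24, 25], requiring 5 comparisons. The merge step runs in O(n) time where n is the total number of elements.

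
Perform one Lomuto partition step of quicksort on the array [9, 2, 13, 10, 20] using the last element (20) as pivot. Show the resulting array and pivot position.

Lomuto partition with pivot = 20:

Initial array: [9, 2, 13, 10, 20]

arr[0]=9 <= 20: swap with position 0, array becomes [9, 2, 13, 10, 20]
arr[1]=2 <= 20: swap with position 1, array becomes [9, 2, 13, 10, 20]
arr[2]=13 <= 20: swap with position 2, array becomes [9, 2, 13, 10, 20]
arr[3]=10 <= 20: swap with position 3, array becomes [9, 2, 13, 10, 20]

Place pivot at position 4: [9, 2, 13, 10, 20]
Pivot position: 4

After partitioning with pivot 20, the array becomes [9, 2, 13, 10, 20]. The pivot is placed at index 4. All elements to the left of the pivot are <= 20, and all elements to the right are > 20.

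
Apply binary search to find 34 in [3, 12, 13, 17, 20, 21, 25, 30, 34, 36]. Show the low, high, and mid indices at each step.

Binary search for 34 in [3, 12, 13, 17, 20, 21, 25, 30, 34, 36]:

lo=0, hi=9, mid=4, arr[mid]=20 -> 20 < 34, search right half
lo=5, hi=9, mid=7, arr[mid]=30 -> 30 < 34, search right half
lo=8, hi=9, mid=8, arr[mid]=34 -> Found target at index 8!

Binary search finds 34 at index 8 after 3 comparisons. The search repeatedly halves the search space by comparing with the middle element.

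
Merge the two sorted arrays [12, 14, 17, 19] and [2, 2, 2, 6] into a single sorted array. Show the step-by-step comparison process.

Merging process:

Compare 12 vs 2: take 2 from right. Merged: [2]
Compare 12 vs 2: take 2 from right. Merged: [2, 2]
Compare 12 vs 2: take 2 from right. Merged: [2, 2, 2]
Compare 12 vs 6: take 6 from right. Merged: [2, 2, 2, 6]
Append remaining from left: [12, 14, 17, 19]. Merged: [2, 2, 2, 6, 12, 14, 17, 19]

Final merged array: [2, 2, 2, 6, 12, 14, 17, 19]
Total comparisons: 4

The merged array is [2, 2, 2, 6, 12, 14, 17, 19], requiring 4 comparisons. The merge step runs in O(n) time where n is the total number of elements.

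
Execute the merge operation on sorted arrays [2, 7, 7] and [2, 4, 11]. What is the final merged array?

Merging process:

Compare 2 vs 2: take 2 from left. Merged: [2]
Compare 7 vs 2: take 2 from right. Merged: [2, 2]
Compare 7 vs 4: take 4 from right. Merged: [2, 2, 4]
Compare 7 vs 11: take 7 from left. Merged: [2, 2, 4, 7]
Compare 7 vs 11: take 7 from left. Merged: [2, 2, 4, 7, 7]
Append remaining from right: [11]. Merged: [2, 2, 4, 7, 7, 11]

Final merged array: [2, 2, 4, 7, 7, 11]
Total comparisons: 5

The merged array is [2, 2, 4, 7, 7, 11], requiring 5 comparisons. The merge step runs in O(n) time where n is the total number of elements.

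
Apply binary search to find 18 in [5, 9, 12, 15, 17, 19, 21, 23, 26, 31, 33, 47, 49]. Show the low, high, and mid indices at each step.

Binary search for 18 in [5, 9, 12, 15, 17, 19, 21, 23, 26, 31, 33, 47, 49]:

lo=0, hi=12, mid=6, arr[mid]=21 -> 21 > 18, search left half
lo=0, hi=5, mid=2, arr[mid]=12 -> 12 < 18, search right half
lo=3, hi=5, mid=4, arr[mid]=17 -> 17 < 18, search right half
lo=5, hi=5, mid=5, arr[mid]=19 -> 19 > 18, search left half
lo=5 > hi=4, target 18 not found

Binary search determines that 18 is not in the array after 4 comparisons. The search space was exhausted without finding the target.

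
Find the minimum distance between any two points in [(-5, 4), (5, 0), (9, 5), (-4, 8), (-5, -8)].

Computing all pairwise distances among 5 points:

d((-5, 4), (5, 0)) = 10.7703
d((-5, 4), (9, 5)) = 14.0357
d((-5, 4), (-4, 8)) = 4.1231 <-- minimum
d((-5, 4), (-5, -8)) = 12.0
d((5, 0), (9, 5)) = 6.4031
d((5, 0), (-4, 8)) = 12.0416
d((5, 0), (-5, -8)) = 12.8062
d((9, 5), (-4, 8)) = 13.3417
d((9, 5), (-5, -8)) = 19.105
d((-4, 8), (-5, -8)) = 16.0312

Closest pair: (-5, 4) and (-4, 8) with distance 4.1231

The closest pair is (-5, 4) and (-4, 8) with Euclidean distance 4.1231. For 5 points, brute-force pairwise comparison is shown above. For large n, the divide-and-conquer algorithm (sort by x, recurse on halves, check the dividing strip) achieves O(n log n).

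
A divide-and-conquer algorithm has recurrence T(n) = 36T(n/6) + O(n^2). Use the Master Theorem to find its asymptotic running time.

Master Theorem for T(n) = 36T(n/6) + O(n^2):

a = 36, b = 6, c = 2
log_b(a) = log_6(36) = 2.0000

Case 2: c = 2 = log_6(36) = 2.0000
T(n) = O(n^2 log n) = O(n^2 log n)

For T(n) = 36T(n/6) + O(n^2): log_6(36) = 2.0000. This is Case 2 of the Master Theorem (c = log_b(a), equal work at all levels), giving O(n^2 log n).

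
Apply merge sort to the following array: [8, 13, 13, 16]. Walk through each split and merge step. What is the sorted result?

Merge sort trace:

Split: [8, 13, 13, 16] -> [8, 13] and [13, 16]
  Split: [8, 13] -> [8] and [13]
  Merge: [8] + [13] -> [8, 13]
  Split: [13, 16] -> [13] and [16]
  Merge: [13] + [16] -> [13, 16]
Merge: [8, 13] + [13, 16] -> [8, 13, 13, 16]

Final sorted array: [8, 13, 13, 16]

The merge sort proceeds by recursively splitting the array and merging sorted halves.
After all merges, the sorted array is [8, 13, 13, 16].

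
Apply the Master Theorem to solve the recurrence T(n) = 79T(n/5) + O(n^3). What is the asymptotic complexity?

Master Theorem for T(n) = 79T(n/5) + O(n^3):

a = 79, b = 5, c = 3
log_b(a) = log_5(79) = 2.7149

Case 3: c = 3 > log_5(79) = 2.7149
T(n) = O(n^3) = O(n^3)

For T(n) = 79T(n/5) + O(n^3): log_5(79) = 2.7149. This is Case 3 of the Master Theorem (c > log_b(a), work dominated by root), giving O(n^3).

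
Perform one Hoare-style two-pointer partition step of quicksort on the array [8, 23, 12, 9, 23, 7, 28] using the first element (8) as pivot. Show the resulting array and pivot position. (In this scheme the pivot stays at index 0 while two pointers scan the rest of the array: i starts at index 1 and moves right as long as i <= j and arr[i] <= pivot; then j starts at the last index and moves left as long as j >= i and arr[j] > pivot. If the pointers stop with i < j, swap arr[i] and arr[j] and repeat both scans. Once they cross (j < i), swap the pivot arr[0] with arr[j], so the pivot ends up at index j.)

Hoare-style two-pointer partition with pivot = 8:

Initial array: [8, 23, 12, 9, 23, 7, 28]

Pointers start at i = 1, j = 6.
i stops at index 1 (arr[1]=23 > 8), j stops at index 5 (arr[5]=7 <= 8): swap arr[1] and arr[5], array becomes [8, 7, 12, 9, 23, 23, 28]
i ends at 2, j ends at 1: the pointers have crossed (j < i), so scanning stops.

Swap pivot arr[0] with arr[1] to place pivot at position 1: [7, 8, 12, 9, 23, 23, 28]
Pivot position: 1

After partitioning with pivot 8, the array becomes [7, 8, 12, 9, 23, 23, 28]. The pivot is placed at index 1. All elements to the left of the pivot are <= 8, and all elements to the right are > 8.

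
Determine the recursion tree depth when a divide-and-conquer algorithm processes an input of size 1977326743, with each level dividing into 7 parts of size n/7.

For divide and conquer with division factor 7:

Problem sizes at each level:
Level 0: 1977326743
Level 1: 282475249
Level 2: 40353607
Level 3: 5764801
Level 4: 823543
Level 5: 117649
Level 6: 16807
Level 7: 2401
Level 8: 343
Level 9: 49
Level 10: 7
Level 11: 1

The root is level 0 and the size-1 base case is level 11 (the tree spans levels 0 through 11, i.e. 12 levels counting the root), so the depth is the number of divisions: log_7(1977326743) = 11

The recursion tree depth is log_7(1977326743) = 11. At each level, the problem size is divided by 7, so it takes 11 divisions to reduce to a base case of size 1. The algorithm makes 7 recursive calls at each level.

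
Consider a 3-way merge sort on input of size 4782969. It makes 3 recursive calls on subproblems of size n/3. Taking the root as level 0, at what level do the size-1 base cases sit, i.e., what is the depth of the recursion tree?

For divide and conquer with division factor 3:

Problem sizes at each level:
Level 0: 4782969
Level 1: 1594323
Level 2: 531441
Level 3: 177147
Level 4: 59049
Level 5: 19683
Level 6: 6561
Level 7: 2187
Level 8: 729
Level 9: 243
Level 10: 81
Level 11: 27
Level 12: 9
Level 13: 3
Level 14: 1

The root is level 0 and the size-1 base case is level 14 (the tree spans levels 0 through 14, i.e. 15 levels counting the root), so the depth is the number of divisions: log_3(4782969) = 14

The recursion tree depth is log_3(4782969) = 14. At each level, the problem size is divided by 3, so it takes 14 divisions to reduce to a base case of size 1. The algorithm makes 3 recursive calls at each level.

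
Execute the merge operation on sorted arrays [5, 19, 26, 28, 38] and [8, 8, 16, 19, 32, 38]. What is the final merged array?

Merging process:

Compare 5 vs 8: take 5 from left. Merged: [5]
Compare 19 vs 8: take 8 from right. Merged: [5, 8]
Compare 19 vs 8: take 8 from right. Merged: [5, 8, 8]
Compare 19 vs 16: take 16 from right. Merged: [5, 8, 8, 16]
Compare 19 vs 19: take 19 from left. Merged: [5, 8, 8, 16, 19]
Compare 26 vs 19: take 19 from right. Merged: [5, 8, 8, 16, 19, 19]
Compare 26 vs 32: take 26 from left. Merged: [5, 8, 8, 16, 19, 19, 26]
Compare 28 vs 32: take 28 from left. Merged: [5, 8, 8, 16, 19, 19, 26, 28]
Compare 38 vs 32: take 32 from right. Merged: [5, 8, 8, 16, 19, 19, 26, 28, 32]
Compare 38 vs 38: take 38 from left. Merged: [5, 8, 8, 16, 19, 19, 26, 28, 32, 38]
Append remaining from right: [38]. Merged: [5, 8, 8, 16, 19, 19, 26, 28, 32, 38, 38]

Final merged array: [5, 8, 8, 16, 19, 19, 26, 28, 32, 38, 38]
Total comparisons: 10

The merged array is [5, 8, 8, 16, 19, 19, 26, 28, 32, 38, 38], requiring 10 comparisons. The merge step runs in O(n) time where n is the total number of elements.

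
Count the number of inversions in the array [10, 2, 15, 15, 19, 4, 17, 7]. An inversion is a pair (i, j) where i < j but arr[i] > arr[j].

Finding inversions in [10, 2, 15, 15, 19, 4, 17, 7]:

(0, 1): arr[0]=10 > arr[1]=2
(0, 5): arr[0]=10 > arr[5]=4
(0, 7): arr[0]=10 > arr[7]=7
(2, 5): arr[2]=15 > arr[5]=4
(2, 7): arr[2]=15 > arr[7]=7
(3, 5): arr[3]=15 > arr[5]=4
(3, 7): arr[3]=15 > arr[7]=7
(4, 5): arr[4]=19 > arr[5]=4
(4, 6): arr[4]=19 > arr[6]=17
(4, 7): arr[4]=19 > arr[7]=7
(6, 7): arr[6]=17 > arr[7]=7

Total inversions: 11

The array has 11 inversion(s): (0,1), (0,5), (0,7), (2,5), (2,7), (3,5), (3,7), (4,5), (4,6), (4,7), (6,7). Each pair (i,j) satisfies i < j and arr[i] > arr[j].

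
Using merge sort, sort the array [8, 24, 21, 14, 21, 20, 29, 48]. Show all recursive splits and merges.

Merge sort trace:

Split: [8, 24, 21, 14, 21, 20, 29, 48] -> [8, 24, 21, 14] and [21, 20, 29, 48]
  Split: [8, 24, 21, 14] -> [8, 24] and [21, 14]
    Split: [8, 24] -> [8] and [24]
    Merge: [8] + [24] -> [8, 24]
    Split: [21, 14] -> [21] and [14]
    Merge: [21] + [14] -> [14, 21]
  Merge: [8, 24] + [14, 21] -> [8, 14, 21, 24]
  Split: [21, 20, 29, 48] -> [21, 20] and [29, 48]
    Split: [21, 20] -> [21] and [20]
    Merge: [21] + [20] -> [20, 21]
    Split: [29, 48] -> [29] and [48]
    Merge: [29] + [48] -> [29, 48]
  Merge: [20, 21] + [29, 48] -> [20, 21, 29, 48]
Merge: [8, 14, 21, 24] + [20, 21, 29, 48] -> [8, 14, 20, 21, 21, 24, 29, 48]

Final sorted array: [8, 14, 20, 21, 21, 24, 29, 48]

The merge sort proceeds by recursively splitting the array and merging sorted halves.
After all merges, the sorted array is [8, 14, 20, 21, 21, 24, 29, 48].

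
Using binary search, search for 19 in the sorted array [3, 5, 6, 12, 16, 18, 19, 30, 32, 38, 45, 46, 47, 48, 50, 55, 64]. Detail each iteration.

Binary search for 19 in [3, 5, 6, 12, 16, 18, 19, 30, 32, 38, 45, 46, 47, 48, 50, 55, 64]:

lo=0, hi=16, mid=8, arr[mid]=32 -> 32 > 19, search left half
lo=0, hi=7, mid=3, arr[mid]=12 -> 12 < 19, search right half
lo=4, hi=7, mid=5, arr[mid]=18 -> 18 < 19, search right half
lo=6, hi=7, mid=6, arr[mid]=19 -> Found target at index 6!

Binary search finds 19 at index 6 after 4 comparisons. The search repeatedly halves the search space by comparing with the middle element.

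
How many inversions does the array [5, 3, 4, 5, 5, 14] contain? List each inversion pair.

Finding inversions in [5, 3, 4, 5, 5, 14]:

(0, 1): arr[0]=5 > arr[1]=3
(0, 2): arr[0]=5 > arr[2]=4

Total inversions: 2

The array has 2 inversion(s): (0,1), (0,2). Each pair (i,j) satisfies i < j and arr[i] > arr[j].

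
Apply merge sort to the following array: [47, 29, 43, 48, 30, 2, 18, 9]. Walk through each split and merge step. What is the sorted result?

Merge sort trace:

Split: [47, 29, 43, 48, 30, 2, 18, 9] -> [47, 29, 43, 48] and [30, 2, 18, 9]
  Split: [47, 29, 43, 48] -> [47, 29] and [43, 48]
    Split: [47, 29] -> [47] and [29]
    Merge: [47] + [29] -> [29, 47]
    Split: [43, 48] -> [43] and [48]
    Merge: [43] + [48] -> [43, 48]
  Merge: [29, 47] + [43, 48] -> [29, 43, 47, 48]
  Split: [30, 2, 18, 9] -> [30, 2] and [18, 9]
    Split: [30, 2] -> [30] and [2]
    Merge: [30] + [2] -> [2, 30]
    Split: [18, 9] -> [18] and [9]
    Merge: [18] + [9] -> [9, 18]
  Merge: [2, 30] + [9, 18] -> [2, 9, 18, 30]
Merge: [29, 43, 47, 48] + [2, 9, 18, 30] -> [2, 9, 18, 29, 30, 43, 47, 48]

Final sorted array: [2, 9, 18, 29, 30, 43, 47, 48]

The merge sort proceeds by recursively splitting the array and merging sorted halves.
After all merges, the sorted array is [2, 9, 18, 29, 30, 43, 47, 48].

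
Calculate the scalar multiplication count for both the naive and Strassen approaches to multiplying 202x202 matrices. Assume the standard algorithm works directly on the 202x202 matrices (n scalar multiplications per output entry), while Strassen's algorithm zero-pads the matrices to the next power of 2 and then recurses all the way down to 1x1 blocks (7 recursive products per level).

Matrix multiplication for 202x202 matrices:

Strassen's algorithm requires power-of-2 dimensions. Pad 202x202 to 256x256 (next power of 2).

Standard algorithm: 202^3 = 8242408 multiplications
Strassen's algorithm: 7^(log2(256)) = 7^8 = 5764801 multiplications
Savings: 8242408 - 5764801 = 2477607 multiplications

Standard: 8242408 multiplications (202^3). Strassen: 5764801 multiplications (7^8, after padding to 256x256). Strassen reduces 8 recursive multiplications to 7 at each level.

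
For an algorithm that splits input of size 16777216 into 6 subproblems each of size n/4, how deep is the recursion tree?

For divide and conquer with division factor 4:

Problem sizes at each level:
Level 0: 16777216
Level 1: 4194304
Level 2: 1048576
Level 3: 262144
Level 4: 65536
Level 5: 16384
Level 6: 4096
Level 7: 1024
Level 8: 256
Level 9: 64
Level 10: 16
Level 11: 4
Level 12: 1

The root is level 0 and the size-1 base case is level 12 (the tree spans levels 0 through 12, i.e. 13 levels counting the root), so the depth is the number of divisions: log_4(16777216) = 12

The recursion tree depth is log_4(16777216) = 12. At each level, the problem size is divided by 4, so it takes 12 divisions to reduce to a base case of size 1. The algorithm makes 6 recursive calls at each level.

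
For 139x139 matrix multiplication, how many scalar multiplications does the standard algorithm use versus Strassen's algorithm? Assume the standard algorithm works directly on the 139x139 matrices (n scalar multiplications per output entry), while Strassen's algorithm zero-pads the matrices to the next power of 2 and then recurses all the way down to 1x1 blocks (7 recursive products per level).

Matrix multiplication for 139x139 matrices:

Strassen's algorithm requires power-of-2 dimensions. Pad 139x139 to 256x256 (next power of 2).

Standard algorithm: 139^3 = 2685619 multiplications
Strassen's algorithm: 7^(log2(256)) = 7^8 = 5764801 multiplications
Difference: 2685619 - 5764801 = -3079182 (Strassen uses MORE here due to padding overhead — for small or just-over-power-of-2 n, padding can outweigh the per-level savings)

Standard: 2685619 multiplications (139^3). Strassen: 5764801 multiplications (7^8, after padding to 256x256). Strassen reduces 8 recursive multiplications to 7 at each level.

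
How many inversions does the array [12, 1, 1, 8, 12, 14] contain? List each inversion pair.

Finding inversions in [12, 1, 1, 8, 12, 14]:

(0, 1): arr[0]=12 > arr[1]=1
(0, 2): arr[0]=12 > arr[2]=1
(0, 3): arr[0]=12 > arr[3]=8

Total inversions: 3

The array has 3 inversion(s): (0,1), (0,2), (0,3). Each pair (i,j) satisfies i < j and arr[i] > arr[j].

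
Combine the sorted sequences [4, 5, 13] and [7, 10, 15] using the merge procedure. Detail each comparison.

Merging process:

Compare 4 vs 7: take 4 from left. Merged: [4]
Compare 5 vs 7: take 5 from left. Merged: [4, 5]
Compare 13 vs 7: take 7 from right. Merged: [4, 5, 7]
Compare 13 vs 10: take 10 from right. Merged: [4, 5, 7, 10]
Compare 13 vs 15: take 13 from left. Merged: [4, 5, 7, 10, 13]
Append remaining from right: [15]. Merged: [4, 5, 7, 10, 13, 15]

Final merged array: [4, 5, 7, 10, 13, 15]
Total comparisons: 5

The merged array is [4, 5, 7, 10, 13, 15], requiring 5 comparisons. The merge step runs in O(n) time where n is the total number of elements.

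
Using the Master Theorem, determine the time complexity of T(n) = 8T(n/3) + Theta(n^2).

Master Theorem for T(n) = 8T(n/3) + O(n^2):

a = 8, b = 3, c = 2
log_b(a) = log_3(8) = 1.8928

Case 3: c = 2 > log_3(8) = 1.8928
T(n) = O(n^2) = O(n^2)

For T(n) = 8T(n/3) + O(n^2): log_3(8) = 1.8928. This is Case 3 of the Master Theorem (c > log_b(a), work dominated by root), giving O(n^2).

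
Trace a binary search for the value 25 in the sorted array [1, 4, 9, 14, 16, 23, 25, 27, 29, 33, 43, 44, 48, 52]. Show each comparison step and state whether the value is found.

Binary search for 25 in [1, 4, 9, 14, 16, 23, 25, 27, 29, 33, 43, 44, 48, 52]:

lo=0, hi=13, mid=6, arr[mid]=25 -> Found target at index 6!

Binary search finds 25 at index 6 after 1 comparisons. The search repeatedly halves the search space by comparing with the middle element.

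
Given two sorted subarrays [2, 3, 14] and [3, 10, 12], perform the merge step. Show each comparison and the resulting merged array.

Merging process:

Compare 2 vs 3: take 2 from left. Merged: [2]
Compare 3 vs 3: take 3 from left. Merged: [2, 3]
Compare 14 vs 3: take 3 from right. Merged: [2, 3, 3]
Compare 14 vs 10: take 10 from right. Merged: [2, 3, 3, 10]
Compare 14 vs 12: take 12 from right. Merged: [2, 3, 3, 10, 12]
Append remaining from left: [14]. Merged: [2, 3, 3, 10, 12, 14]

Final merged array: [2, 3, 3, 10, 12, 14]
Total comparisons: 5

The merged array is [2, 3, 3, 10, 12, 14], requiring 5 comparisons. The merge step runs in O(n) time where n is the total number of elements.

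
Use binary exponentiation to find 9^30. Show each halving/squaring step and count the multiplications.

Computing 9^30 by squaring (build up from 9^1; each line after the first costs one multiplication):

9^1 = 9
9^2 = (9^1)^2 = 9^2 = 81
9^3 = 9 * 9^2 = 9 * 81 = 729
9^6 = (9^3)^2 = 729^2 = 531441
9^7 = 9 * 9^6 = 9 * 531441 = 4782969
9^14 = (9^7)^2 = 4782969^2 = 22876792454961
9^15 = 9 * 9^14 = 9 * 22876792454961 = 205891132094649
9^30 = (9^15)^2 = 205891132094649^2 = 42391158275216203514294433201

Result: 42391158275216203514294433201
Multiplications needed: 7 (7 lines after 9^1)

9^30 = 42391158275216203514294433201. Using exponentiation by squaring, this requires 7 multiplications. The key idea: if the exponent is even, square the half-power; if odd, multiply by the base once.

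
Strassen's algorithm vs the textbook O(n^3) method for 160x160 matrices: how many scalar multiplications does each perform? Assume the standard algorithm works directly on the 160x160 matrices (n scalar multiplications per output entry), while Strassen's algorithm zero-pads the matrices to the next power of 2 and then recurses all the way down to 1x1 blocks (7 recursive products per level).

Matrix multiplication for 160x160 matrices:

Strassen's algorithm requires power-of-2 dimensions. Pad 160x160 to 256x256 (next power of 2).

Standard algorithm: 160^3 = 4096000 multiplications
Strassen's algorithm: 7^(log2(256)) = 7^8 = 5764801 multiplications
Difference: 4096000 - 5764801 = -1668801 (Strassen uses MORE here due to padding overhead — for small or just-over-power-of-2 n, padding can outweigh the per-level savings)

Standard: 4096000 multiplications (160^3). Strassen: 5764801 multiplications (7^8, after padding to 256x256). Strassen reduces 8 recursive multiplications to 7 at each level.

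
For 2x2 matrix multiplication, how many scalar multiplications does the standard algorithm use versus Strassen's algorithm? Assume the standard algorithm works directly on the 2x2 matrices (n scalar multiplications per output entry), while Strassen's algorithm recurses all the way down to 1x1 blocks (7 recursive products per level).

Matrix multiplication for 2x2 matrices:

Standard algorithm: 2^3 = 8 multiplications
Strassen's algorithm: 7^(log2(2)) = 7^1 = 7 multiplications
Savings: 8 - 7 = 1 multiplications

Standard: 8 multiplications (2^3). Strassen: 7 multiplications (7^1). Strassen reduces 8 recursive multiplications to 7 at each level.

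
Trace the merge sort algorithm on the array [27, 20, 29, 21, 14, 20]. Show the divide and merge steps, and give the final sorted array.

Merge sort trace:

Split: [27, 20, 29, 21, 14, 20] -> [27, 20, 29] and [21, 14, 20]
  Split: [27, 20, 29] -> [27] and [20, 29]
    Split: [20, 29] -> [20] and [29]
    Merge: [20] + [29] -> [20, 29]
  Merge: [27] + [20, 29] -> [20, 27, 29]
  Split: [21, 14, 20] -> [21] and [14, 20]
    Split: [14, 20] -> [14] and [20]
    Merge: [14] + [20] -> [14, 20]
  Merge: [21] + [14, 20] -> [14, 20, 21]
Merge: [20, 27, 29] + [14, 20, 21] -> [14, 20, 20, 21, 27, 29]

Final sorted array: [14, 20, 20, 21, 27, 29]

The merge sort proceeds by recursively splitting the array and merging sorted halves.
After all merges, the sorted array is [14, 20, 20, 21, 27, 29].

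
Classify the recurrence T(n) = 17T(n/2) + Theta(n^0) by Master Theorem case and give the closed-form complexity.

Master Theorem for T(n) = 17T(n/2) + O(n^0):

a = 17, b = 2, c = 0
log_b(a) = log_2(17) = 4.0875

Case 1: c = 0 < log_2(17) = 4.0875
T(n) = O(n^(log_2 17))

For T(n) = 17T(n/2) + O(n^0): log_2(17) = 4.0875. This is Case 1 of the Master Theorem (c < log_b(a), work dominated by leaves), giving O(n^(log_2 17)).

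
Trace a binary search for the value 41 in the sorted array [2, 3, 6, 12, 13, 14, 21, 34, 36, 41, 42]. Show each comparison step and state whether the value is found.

Binary search for 41 in [2, 3, 6, 12, 13, 14, 21, 34, 36, 41, 42]:

lo=0, hi=10, mid=5, arr[mid]=14 -> 14 < 41, search right half
lo=6, hi=10, mid=8, arr[mid]=36 -> 36 < 41, search right half
lo=9, hi=10, mid=9, arr[mid]=41 -> Found target at index 9!

Binary search finds 41 at index 9 after 3 comparisons. The search repeatedly halves the search space by comparing with the middle element.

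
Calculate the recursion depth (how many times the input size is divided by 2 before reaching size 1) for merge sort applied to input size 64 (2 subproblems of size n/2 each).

For divide and conquer with division factor 2:

Problem sizes at each level:
Level 0: 64
Level 1: 32
Level 2: 16
Level 3: 8
Level 4: 4
Level 5: 2
Level 6: 1

The root is level 0 and the size-1 base case is level 6 (the tree spans levels 0 through 6, i.e. 7 levels counting the root), so the depth is the number of divisions: log_2(64) = 6

The recursion tree depth is log_2(64) = 6. At each level, the problem size is divided by 2, so it takes 6 divisions to reduce to a base case of size 1. The algorithm makes 2 recursive calls at each level.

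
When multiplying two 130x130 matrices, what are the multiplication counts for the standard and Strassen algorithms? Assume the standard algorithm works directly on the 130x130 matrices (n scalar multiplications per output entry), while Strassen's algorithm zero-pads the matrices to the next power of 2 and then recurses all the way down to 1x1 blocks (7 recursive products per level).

Matrix multiplication for 130x130 matrices:

Strassen's algorithm requires power-of-2 dimensions. Pad 130x130 to 256x256 (next power of 2).

Standard algorithm: 130^3 = 2197000 multiplications
Strassen's algorithm: 7^(log2(256)) = 7^8 = 5764801 multiplications
Difference: 2197000 - 5764801 = -3567801 (Strassen uses MORE here due to padding overhead — for small or just-over-power-of-2 n, padding can outweigh the per-level savings)

Standard: 2197000 multiplications (130^3). Strassen: 5764801 multiplications (7^8, after padding to 256x256). Strassen reduces 8 recursive multiplications to 7 at each level.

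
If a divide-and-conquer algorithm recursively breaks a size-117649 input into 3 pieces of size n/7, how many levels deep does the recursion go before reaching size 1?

For divide and conquer with division factor 7:

Problem sizes at each level:
Level 0: 117649
Level 1: 16807
Level 2: 2401
Level 3: 343
Level 4: 49
Level 5: 7
Level 6: 1

The root is level 0 and the size-1 base case is level 6 (the tree spans levels 0 through 6, i.e. 7 levels counting the root), so the depth is the number of divisions: log_7(117649) = 6

The recursion tree depth is log_7(117649) = 6. At each level, the problem size is divided by 7, so it takes 6 divisions to reduce to a base case of size 1. The algorithm makes 3 recursive calls at each level.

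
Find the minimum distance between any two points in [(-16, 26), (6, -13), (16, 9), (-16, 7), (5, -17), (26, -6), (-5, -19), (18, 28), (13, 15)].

Computing all pairwise distances among 9 points:

d((-16, 26), (6, -13)) = 44.7772
d((-16, 26), (16, 9)) = 36.2353
d((-16, 26), (-16, 7)) = 19.0
d((-16, 26), (5, -17)) = 47.8539
d((-16, 26), (26, -6)) = 52.8015
d((-16, 26), (-5, -19)) = 46.3249
d((-16, 26), (18, 28)) = 34.0588
d((-16, 26), (13, 15)) = 31.0161
d((6, -13), (16, 9)) = 24.1661
d((6, -13), (-16, 7)) = 29.7321
d((6, -13), (5, -17)) = 4.1231 <-- minimum
d((6, -13), (26, -6)) = 21.1896
d((6, -13), (-5, -19)) = 12.53
d((6, -13), (18, 28)) = 42.72
d((6, -13), (13, 15)) = 28.8617
d((16, 9), (-16, 7)) = 32.0624
d((16, 9), (5, -17)) = 28.2312
d((16, 9), (26, -6)) = 18.0278
d((16, 9), (-5, -19)) = 35.0
d((16, 9), (18, 28)) = 19.105
d((16, 9), (13, 15)) = 6.7082
d((-16, 7), (5, -17)) = 31.8904
d((-16, 7), (26, -6)) = 43.9659
d((-16, 7), (-5, -19)) = 28.2312
d((-16, 7), (18, 28)) = 39.9625
d((-16, 7), (13, 15)) = 30.0832
d((5, -17), (26, -6)) = 23.7065
d((5, -17), (-5, -19)) = 10.198
d((5, -17), (18, 28)) = 46.8402
d((5, -17), (13, 15)) = 32.9848
d((26, -6), (-5, -19)) = 33.6155
d((26, -6), (18, 28)) = 34.9285
d((26, -6), (13, 15)) = 24.6982
d((-5, -19), (18, 28)) = 52.3259
d((-5, -19), (13, 15)) = 38.4708
d((18, 28), (13, 15)) = 13.9284

Closest pair: (6, -13) and (5, -17) with distance 4.1231

The closest pair is (6, -13) and (5, -17) with Euclidean distance 4.1231. For 9 points, brute-force pairwise comparison is shown above. For large n, the divide-and-conquer algorithm (sort by x, recurse on halves, check the dividing strip) achieves O(n log n).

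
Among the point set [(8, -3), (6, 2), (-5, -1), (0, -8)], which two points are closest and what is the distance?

Computing all pairwise distances among 4 points:

d((8, -3), (6, 2)) = 5.3852 <-- minimum
d((8, -3), (-5, -1)) = 13.1529
d((8, -3), (0, -8)) = 9.434
d((6, 2), (-5, -1)) = 11.4018
d((6, 2), (0, -8)) = 11.6619
d((-5, -1), (0, -8)) = 8.6023

Closest pair: (8, -3) and (6, 2) with distance 5.3852

The closest pair is (8, -3) and (6, 2) with Euclidean distance 5.3852. For 4 points, brute-force pairwise comparison is shown above. For large n, the divide-and-conquer algorithm (sort by x, recurse on halves, check the dividing strip) achieves O(n log n).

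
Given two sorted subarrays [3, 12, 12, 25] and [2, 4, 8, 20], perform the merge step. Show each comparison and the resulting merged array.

Merging process:

Compare 3 vs 2: take 2 from right. Merged: [2]
Compare 3 vs 4: take 3 from left. Merged: [2, 3]
Compare 12 vs 4: take 4 from right. Merged: [2, 3, 4]
Compare 12 vs 8: take 8 from right. Merged: [2, 3, 4, 8]
Compare 12 vs 20: take 12 from left. Merged: [2, 3, 4, 8, 12]
Compare 12 vs 20: take 12 from left. Merged: [2, 3, 4, 8, 12, 12]
Compare 25 vs 20: take 20 from right. Merged: [2, 3, 4, 8, 12, 12, 20]
Append remaining from left: [25]. Merged: [2, 3, 4, 8, 12, 12, 20, 25]

Final merged array: [2, 3, 4, 8, 12, 12, 20, 25]
Total comparisons: 7

The merged array is [2, 3, 4, 8, 12, 12, 20, 25], requiring 7 comparisons. The merge step runs in O(n) time where n is the total number of elements.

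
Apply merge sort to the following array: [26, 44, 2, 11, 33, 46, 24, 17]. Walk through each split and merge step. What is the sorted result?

Merge sort trace:

Split: [26, 44, 2, 11, 33, 46, 24, 17] -> [26, 44, 2, 11] and [33, 46, 24, 17]
  Split: [26, 44, 2, 11] -> [26, 44] and [2, 11]
    Split: [26, 44] -> [26] and [44]
    Merge: [26] + [44] -> [26, 44]
    Split: [2, 11] -> [2] and [11]
    Merge: [2] + [11] -> [2, 11]
  Merge: [26, 44] + [2, 11] -> [2, 11, 26, 44]
  Split: [33, 46, 24, 17] -> [33, 46] and [24, 17]
    Split: [33, 46] -> [33] and [46]
    Merge: [33] + [46] -> [33, 46]
    Split: [24, 17] -> [24] and [17]
    Merge: [24] + [17] -> [17, 24]
  Merge: [33, 46] + [17, 24] -> [17, 24, 33, 46]
Merge: [2, 11, 26, 44] + [17, 24, 33, 46] -> [2, 11, 17, 24, 26, 33, 44, 46]

Final sorted array: [2, 11, 17, 24, 26, 33, 44, 46]

The merge sort proceeds by recursively splitting the array and merging sorted halves.
After all merges, the sorted array is [2, 11, 17, 24, 26, 33, 44, 46].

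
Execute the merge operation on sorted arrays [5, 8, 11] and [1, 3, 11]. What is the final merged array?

Merging process:

Compare 5 vs 1: take 1 from right. Merged: [1]
Compare 5 vs 3: take 3 from right. Merged: [1, 3]
Compare 5 vs 11: take 5 from left. Merged: [1, 3, 5]
Compare 8 vs 11: take 8 from left. Merged: [1, 3, 5, 8]
Compare 11 vs 11: take 11 from left. Merged: [1, 3, 5, 8, 11]
Append remaining from right: [11]. Merged: [1, 3, 5, 8, 11, 11]

Final merged array: [1, 3, 5, 8, 11, 11]
Total comparisons: 5

The merged array is [1, 3, 5, 8, 11, 11], requiring 5 comparisons. The merge step runs in O(n) time where n is the total number of elements.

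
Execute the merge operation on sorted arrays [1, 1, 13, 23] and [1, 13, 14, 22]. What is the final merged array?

Merging process:

Compare 1 vs 1: take 1 from left. Merged: [1]
Compare 1 vs 1: take 1 from left. Merged: [1, 1]
Compare 13 vs 1: take 1 from right. Merged: [1, 1, 1]
Compare 13 vs 13: take 13 from left. Merged: [1, 1, 1, 13]
Compare 23 vs 13: take 13 from right. Merged: [1, 1, 1, 13, 13]
Compare 23 vs 14: take 14 from right. Merged: [1, 1, 1, 13, 13, 14]
Compare 23 vs 22: take 22 from right. Merged: [1, 1, 1, 13, 13, 14, 22]
Append remaining from left: [23]. Merged: [1, 1, 1, 13, 13, 14, 22, 23]

Final merged array: [1, 1, 1, 13, 13, 14, 22, 23]
Total comparisons: 7

The merged array is [1, 1, 1, 13, 13, 14, 22, 23], requiring 7 comparisons. The merge step runs in O(n) time where n is the total number of elements.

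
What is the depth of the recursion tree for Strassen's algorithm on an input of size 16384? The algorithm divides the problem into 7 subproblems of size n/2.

For divide and conquer with division factor 2:

Problem sizes at each level:
Level 0: 16384
Level 1: 8192
Level 2: 4096
Level 3: 2048
Level 4: 1024
Level 5: 512
Level 6: 256
Level 7: 128
Level 8: 64
Level 9: 32
Level 10: 16
Level 11: 8
Level 12: 4
Level 13: 2
Level 14: 1

The root is level 0 and the size-1 base case is level 14 (the tree spans levels 0 through 14, i.e. 15 levels counting the root), so the depth is the number of divisions: log_2(16384) = 14

The recursion tree depth is log_2(16384) = 14. At each level, the problem size is divided by 2, so it takes 14 divisions to reduce to a base case of size 1. The algorithm makes 7 recursive calls at each level.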